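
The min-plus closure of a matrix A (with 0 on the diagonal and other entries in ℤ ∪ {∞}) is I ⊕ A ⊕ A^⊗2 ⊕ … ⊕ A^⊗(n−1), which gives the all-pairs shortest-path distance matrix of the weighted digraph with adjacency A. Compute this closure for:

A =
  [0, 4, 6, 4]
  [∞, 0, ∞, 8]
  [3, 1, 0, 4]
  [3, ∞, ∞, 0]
Closure =
  [0, 4, 6, 4]
  [11, 0, 17, 8]
  [3, 1, 0, 4]
  [3, 7, 9, 0]

This is the Floyd-Warshall all-pairs shortest-path computation. For each intermediate vertex k = 0, 1, …, 3, update dist[i][j] ← min(dist[i][j], dist[i][k] + dist[k][j]). The final matrix gives, for each (i, j), the minimum total weight of any directed path from i to j (possibly empty when i = j).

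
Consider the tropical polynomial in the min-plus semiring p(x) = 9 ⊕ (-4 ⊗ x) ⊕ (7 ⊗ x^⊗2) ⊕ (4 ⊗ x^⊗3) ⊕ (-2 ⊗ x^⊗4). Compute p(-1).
p(-1) = -6

A tropical monomial a ⊗ x^⊗i evaluates to a + i · x. Evaluating each term at x = -1:
  Term 0 contributes 9 + 0 · -1 = 9
  Term 1 contributes -4 + 1 · -1 = -5
  Term 2 contributes 7 + 2 · -1 = 5
  Term 3 contributes 4 + 3 · -1 = 1
  Term 4 contributes -2 + 4 · -1 = -6
p(-1) = ⊕ of these = min[9, -5, 5, 1, -6] = -6.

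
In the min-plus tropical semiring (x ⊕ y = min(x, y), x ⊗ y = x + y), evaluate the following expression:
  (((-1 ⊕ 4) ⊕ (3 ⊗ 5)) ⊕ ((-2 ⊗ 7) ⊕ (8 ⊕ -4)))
(((-1 ⊕ 4) ⊕ (3 ⊗ 5)) ⊕ ((-2 ⊗ 7) ⊕ (8 ⊕ -4))) = -4

Expand innermost to outermost. Recall ⊕ takes the minimum of its arguments and ⊗ takes their sum. Working out the expression (((-1 ⊕ 4) ⊕ (3 ⊗ 5)) ⊕ ((-2 ⊗ 7) ⊕ (8 ⊕ -4))) gives -4.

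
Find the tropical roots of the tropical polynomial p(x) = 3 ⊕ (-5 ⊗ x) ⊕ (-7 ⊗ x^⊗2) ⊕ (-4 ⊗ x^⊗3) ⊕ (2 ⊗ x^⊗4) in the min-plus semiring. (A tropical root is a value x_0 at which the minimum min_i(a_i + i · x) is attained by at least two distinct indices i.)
Roots: {-6, -3, 2, 8}

Each tropical root is a break point of the lower envelope of the lines y = a_i + i · x (there are 5 lines, with slopes 0, 1, ..., 4). Only the lines that attain the minimum somewhere contribute to roots; other lines are dominated. Here the surviving (envelope) indices are i = 4, i = 3, i = 2, i = 1, i = 0.
Intersections between consecutive envelope lines give the roots: for adjacent envelope indices i < j the intersection is x = (a_i − a_j) / (j − i). Reading off the sorted break points: {-6, -3, 2, 8}.
Verification: at each break x_0, at least two indices attain the minimum of min_i(a_i + i · x_0).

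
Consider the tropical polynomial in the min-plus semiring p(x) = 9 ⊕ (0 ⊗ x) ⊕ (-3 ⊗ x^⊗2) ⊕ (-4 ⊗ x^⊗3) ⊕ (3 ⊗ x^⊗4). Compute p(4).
p(4) = 4

A tropical monomial a ⊗ x^⊗i evaluates to a + i · x. Evaluating each term at x = 4:
  Term 0 contributes 9 + 0 · 4 = 9
  Term 1 contributes 0 + 1 · 4 = 4
  Term 2 contributes -3 + 2 · 4 = 5
  Term 3 contributes -4 + 3 · 4 = 8
  Term 4 contributes 3 + 4 · 4 = 19
p(4) = ⊕ of these = min[9, 4, 5, 8, 19] = 4.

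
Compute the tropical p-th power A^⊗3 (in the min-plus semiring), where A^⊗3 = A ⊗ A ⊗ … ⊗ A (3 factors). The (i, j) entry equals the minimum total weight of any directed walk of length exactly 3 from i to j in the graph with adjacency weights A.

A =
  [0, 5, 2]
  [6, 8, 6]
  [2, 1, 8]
A^⊗3 =
  [0, 3, 2]
  [6, 9, 8]
  [2, 5, 4]

Each entry (A^⊗3)_ij equals the minimum over all length-3 walks i = v_0 → v_1 → … → v_3 = j of Σ_t A[v_t][v_{t+1}]. For example, for (i, j) = (0, 2) we minimise over 9 possible intermediate vertex sequences; the minimum is 2, attained along the walk 0 → 0 → 0 → 2.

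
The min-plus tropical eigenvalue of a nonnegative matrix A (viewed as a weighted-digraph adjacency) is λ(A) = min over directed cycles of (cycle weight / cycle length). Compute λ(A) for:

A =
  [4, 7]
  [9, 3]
λ(A) = 3

Enumerate directed cycles and compute their means (weight / length). Sample:
  cycle 0 → 0: weight = 4, length = 1, mean = 4/1 ≈ 4.000
  cycle 1 → 1: weight = 3, length = 1, mean = 3/1 ≈ 3.000
  cycle 0 → 1 → 0: weight = 16, length = 2, mean = 16/2 ≈ 8.000
  cycle 1 → 0 → 1: weight = 16, length = 2, mean = 16/2 ≈ 8.000
Minimum mean = 3.000, attained e.g. along the cycle 1 → 1 with weight 3 and length 1. So λ(A) = 3/1 = 3.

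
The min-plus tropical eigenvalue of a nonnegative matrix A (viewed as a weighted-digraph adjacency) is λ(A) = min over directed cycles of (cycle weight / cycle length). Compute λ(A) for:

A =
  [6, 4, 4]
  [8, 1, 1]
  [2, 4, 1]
λ(A) = 1

Enumerate directed cycles and compute their means (weight / length). Sample:
  cycle 0 → 0: weight = 6, length = 1, mean = 6/1 ≈ 6.000
  cycle 1 → 1: weight = 1, length = 1, mean = 1/1 ≈ 1.000
  cycle 2 → 2: weight = 1, length = 1, mean = 1/1 ≈ 1.000
  cycle 0 → 1 → 0: weight = 12, length = 2, mean = 12/2 ≈ 6.000
  cycle 0 → 2 → 0: weight = 6, length = 2, mean = 6/2 ≈ 3.000
  cycle 1 → 0 → 1: weight = 12, length = 2, mean = 12/2 ≈ 6.000
Minimum mean = 1.000, attained e.g. along the cycle 1 → 1 with weight 1 and length 1. So λ(A) = 1/1 = 1.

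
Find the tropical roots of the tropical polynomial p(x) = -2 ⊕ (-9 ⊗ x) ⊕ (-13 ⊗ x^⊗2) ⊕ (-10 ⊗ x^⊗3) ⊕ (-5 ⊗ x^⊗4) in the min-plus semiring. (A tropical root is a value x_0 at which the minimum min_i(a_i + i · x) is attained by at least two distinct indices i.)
Roots: {-5, -3, 4, 7}

Each tropical root is a break point of the lower envelope of the lines y = a_i + i · x (there are 5 lines, with slopes 0, 1, ..., 4). Only the lines that attain the minimum somewhere contribute to roots; other lines are dominated. Here the surviving (envelope) indices are i = 4, i = 3, i = 2, i = 1, i = 0.
Intersections between consecutive envelope lines give the roots: for adjacent envelope indices i < j the intersection is x = (a_i − a_j) / (j − i). Reading off the sorted break points: {-5, -3, 4, 7}.
Verification: at each break x_0, at least two indices attain the minimum of min_i(a_i + i · x_0).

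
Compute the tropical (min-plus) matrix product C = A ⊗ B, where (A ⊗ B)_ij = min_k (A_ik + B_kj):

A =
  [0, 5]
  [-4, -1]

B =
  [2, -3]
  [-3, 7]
A ⊗ B =
  [2, -3]
  [-4, -7]

Apply the min-plus product entry-by-entry:
  C[0][0] = min over k of (A[0][0] + B[0][0] = 0 + 2 = 2, A[0][1] + B[1][0] = 5 + -3 = 2) = 2 (attained at k = 0)
  C[0][1] = min over k of (A[0][0] + B[0][1] = 0 + -3 = -3, A[0][1] + B[1][1] = 5 + 7 = 12) = -3 (attained at k = 0)
  C[1][0] = min over k of (A[1][0] + B[0][0] = -4 + 2 = -2, A[1][1] + B[1][0] = -1 + -3 = -4) = -4 (attained at k = 1)
  C[1][1] = min over k of (A[1][0] + B[0][1] = -4 + -3 = -7, A[1][1] + B[1][1] = -1 + 7 = 6) = -7 (attained at k = 0)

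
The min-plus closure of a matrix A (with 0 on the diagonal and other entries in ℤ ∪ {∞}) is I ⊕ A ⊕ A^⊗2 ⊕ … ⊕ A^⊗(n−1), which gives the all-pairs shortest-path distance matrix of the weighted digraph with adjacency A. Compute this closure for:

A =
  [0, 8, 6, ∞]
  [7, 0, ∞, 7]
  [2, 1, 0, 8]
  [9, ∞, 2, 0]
Closure =
  [0, 7, 6, 14]
  [7, 0, 9, 7]
  [2, 1, 0, 8]
  [4, 3, 2, 0]

This is the Floyd-Warshall all-pairs shortest-path computation. For each intermediate vertex k = 0, 1, …, 3, update dist[i][j] ← min(dist[i][j], dist[i][k] + dist[k][j]). The final matrix gives, for each (i, j), the minimum total weight of any directed path from i to j (possibly empty when i = j).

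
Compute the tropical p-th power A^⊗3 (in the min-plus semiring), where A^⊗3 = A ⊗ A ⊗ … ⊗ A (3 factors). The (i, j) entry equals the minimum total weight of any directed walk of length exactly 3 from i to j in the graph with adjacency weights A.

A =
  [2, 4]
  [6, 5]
A^⊗3 =
  [6, 8]
  [10, 12]

Each entry (A^⊗3)_ij equals the minimum over all length-3 walks i = v_0 → v_1 → … → v_3 = j of Σ_t A[v_t][v_{t+1}]. For example, for (i, j) = (0, 1) we minimise over 4 possible intermediate vertex sequences; the minimum is 8, attained along the walk 0 → 0 → 0 → 1.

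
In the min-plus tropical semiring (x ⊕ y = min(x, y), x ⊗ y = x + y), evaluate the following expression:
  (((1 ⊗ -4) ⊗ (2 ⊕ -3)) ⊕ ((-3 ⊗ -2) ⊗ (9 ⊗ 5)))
(((1 ⊗ -4) ⊗ (2 ⊕ -3)) ⊕ ((-3 ⊗ -2) ⊗ (9 ⊗ 5))) = -6

Expand innermost to outermost. Recall ⊕ takes the minimum of its arguments and ⊗ takes their sum. Working out the expression (((1 ⊗ -4) ⊗ (2 ⊕ -3)) ⊕ ((-3 ⊗ -2) ⊗ (9 ⊗ 5))) gives -6.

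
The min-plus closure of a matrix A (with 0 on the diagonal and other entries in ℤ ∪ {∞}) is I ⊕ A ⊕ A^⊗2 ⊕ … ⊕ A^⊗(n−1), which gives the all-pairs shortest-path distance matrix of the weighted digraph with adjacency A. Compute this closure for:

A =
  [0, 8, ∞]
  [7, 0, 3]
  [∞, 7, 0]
Closure =
  [0, 8, 11]
  [7, 0, 3]
  [14, 7, 0]

This is the Floyd-Warshall all-pairs shortest-path computation. For each intermediate vertex k = 0, 1, …, 2, update dist[i][j] ← min(dist[i][j], dist[i][k] + dist[k][j]). The final matrix gives, for each (i, j), the minimum total weight of any directed path from i to j (possibly empty when i = j).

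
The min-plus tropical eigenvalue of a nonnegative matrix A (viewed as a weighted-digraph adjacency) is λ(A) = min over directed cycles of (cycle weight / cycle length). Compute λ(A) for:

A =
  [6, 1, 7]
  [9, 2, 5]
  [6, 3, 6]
λ(A) = 2

Enumerate directed cycles and compute their means (weight / length). Sample:
  cycle 0 → 0: weight = 6, length = 1, mean = 6/1 ≈ 6.000
  cycle 1 → 1: weight = 2, length = 1, mean = 2/1 ≈ 2.000
  cycle 2 → 2: weight = 6, length = 1, mean = 6/1 ≈ 6.000
  cycle 0 → 1 → 0: weight = 10, length = 2, mean = 10/2 ≈ 5.000
  cycle 0 → 2 → 0: weight = 13, length = 2, mean = 13/2 ≈ 6.500
  cycle 1 → 0 → 1: weight = 10, length = 2, mean = 10/2 ≈ 5.000
Minimum mean = 2.000, attained e.g. along the cycle 1 → 1 with weight 2 and length 1. So λ(A) = 2/1 = 2.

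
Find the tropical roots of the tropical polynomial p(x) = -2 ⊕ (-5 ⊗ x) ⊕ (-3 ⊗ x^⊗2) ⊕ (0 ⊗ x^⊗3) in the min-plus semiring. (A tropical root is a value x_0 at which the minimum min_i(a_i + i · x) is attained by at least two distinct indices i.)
Roots: {-3, -2, 3}

Each tropical root is a break point of the lower envelope of the lines y = a_i + i · x (there are 4 lines, with slopes 0, 1, ..., 3). Only the lines that attain the minimum somewhere contribute to roots; other lines are dominated. Here the surviving (envelope) indices are i = 3, i = 2, i = 1, i = 0.
Intersections between consecutive envelope lines give the roots: for adjacent envelope indices i < j the intersection is x = (a_i − a_j) / (j − i). Reading off the sorted break points: {-3, -2, 3}.
Verification: at each break x_0, at least two indices attain the minimum of min_i(a_i + i · x_0).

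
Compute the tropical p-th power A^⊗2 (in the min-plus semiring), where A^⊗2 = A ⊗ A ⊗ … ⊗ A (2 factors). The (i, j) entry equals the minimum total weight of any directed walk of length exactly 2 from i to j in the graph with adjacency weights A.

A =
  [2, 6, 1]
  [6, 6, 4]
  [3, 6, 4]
A^⊗2 =
  [4, 7, 3]
  [7, 10, 7]
  [5, 9, 4]

Each entry (A^⊗2)_ij equals the minimum over all length-2 walks i = v_0 → v_1 → … → v_2 = j of Σ_t A[v_t][v_{t+1}]. For example, for (i, j) = (0, 2) we minimise over 3 possible intermediate vertex sequences; the minimum is 3, attained along the walk 0 → 0 → 2.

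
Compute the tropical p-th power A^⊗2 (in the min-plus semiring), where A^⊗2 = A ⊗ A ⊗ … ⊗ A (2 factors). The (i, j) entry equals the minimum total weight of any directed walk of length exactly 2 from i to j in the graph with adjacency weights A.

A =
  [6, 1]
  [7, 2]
A^⊗2 =
  [8, 3]
  [9, 4]

Each entry (A^⊗2)_ij equals the minimum over all length-2 walks i = v_0 → v_1 → … → v_2 = j of Σ_t A[v_t][v_{t+1}]. For example, for (i, j) = (0, 1) we minimise over 2 possible intermediate vertex sequences; the minimum is 3, attained along the walk 0 → 1 → 1.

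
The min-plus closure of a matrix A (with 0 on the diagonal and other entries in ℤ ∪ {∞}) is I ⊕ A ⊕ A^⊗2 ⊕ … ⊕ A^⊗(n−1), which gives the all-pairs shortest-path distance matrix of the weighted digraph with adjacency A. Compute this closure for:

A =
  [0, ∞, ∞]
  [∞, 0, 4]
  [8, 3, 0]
Closure =
  [0, ∞, ∞]
  [12, 0, 4]
  [8, 3, 0]

This is the Floyd-Warshall all-pairs shortest-path computation. For each intermediate vertex k = 0, 1, …, 2, update dist[i][j] ← min(dist[i][j], dist[i][k] + dist[k][j]). The final matrix gives, for each (i, j), the minimum total weight of any directed path from i to j (possibly empty when i = j).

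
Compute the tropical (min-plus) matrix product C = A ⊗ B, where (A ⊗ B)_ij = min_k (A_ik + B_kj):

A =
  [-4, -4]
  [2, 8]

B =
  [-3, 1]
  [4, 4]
A ⊗ B =
  [-7, -3]
  [-1, 3]

Apply the min-plus product entry-by-entry:
  C[0][0] = min over k of (A[0][0] + B[0][0] = -4 + -3 = -7, A[0][1] + B[1][0] = -4 + 4 = 0) = -7 (attained at k = 0)
  C[0][1] = min over k of (A[0][0] + B[0][1] = -4 + 1 = -3, A[0][1] + B[1][1] = -4 + 4 = 0) = -3 (attained at k = 0)
  C[1][0] = min over k of (A[1][0] + B[0][0] = 2 + -3 = -1, A[1][1] + B[1][0] = 8 + 4 = 12) = -1 (attained at k = 0)
  C[1][1] = min over k of (A[1][0] + B[0][1] = 2 + 1 = 3, A[1][1] + B[1][1] = 8 + 4 = 12) = 3 (attained at k = 0)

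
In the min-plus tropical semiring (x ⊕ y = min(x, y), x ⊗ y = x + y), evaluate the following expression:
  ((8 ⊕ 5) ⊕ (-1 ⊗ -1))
((8 ⊕ 5) ⊕ (-1 ⊗ -1)) = -2

Expand innermost to outermost. Recall ⊕ takes the minimum of its arguments and ⊗ takes their sum. Working out the expression ((8 ⊕ 5) ⊕ (-1 ⊗ -1)) gives -2.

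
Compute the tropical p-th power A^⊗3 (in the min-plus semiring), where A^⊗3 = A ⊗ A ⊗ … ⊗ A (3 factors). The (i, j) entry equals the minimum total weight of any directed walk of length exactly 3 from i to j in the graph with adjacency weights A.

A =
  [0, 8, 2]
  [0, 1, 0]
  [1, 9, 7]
A^⊗3 =
  [0, 8, 2]
  [0, 3, 2]
  [1, 9, 3]

Each entry (A^⊗3)_ij equals the minimum over all length-3 walks i = v_0 → v_1 → … → v_3 = j of Σ_t A[v_t][v_{t+1}]. For example, for (i, j) = (0, 2) we minimise over 9 possible intermediate vertex sequences; the minimum is 2, attained along the walk 0 → 0 → 0 → 2.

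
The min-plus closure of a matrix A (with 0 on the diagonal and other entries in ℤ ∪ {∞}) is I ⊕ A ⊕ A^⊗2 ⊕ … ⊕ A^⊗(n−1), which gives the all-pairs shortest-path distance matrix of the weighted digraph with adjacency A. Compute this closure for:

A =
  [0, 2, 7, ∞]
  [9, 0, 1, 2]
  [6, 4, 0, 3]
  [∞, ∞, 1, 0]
Closure =
  [0, 2, 3, 4]
  [7, 0, 1, 2]
  [6, 4, 0, 3]
  [7, 5, 1, 0]

This is the Floyd-Warshall all-pairs shortest-path computation. For each intermediate vertex k = 0, 1, …, 3, update dist[i][j] ← min(dist[i][j], dist[i][k] + dist[k][j]). The final matrix gives, for each (i, j), the minimum total weight of any directed path from i to j (possibly empty when i = j).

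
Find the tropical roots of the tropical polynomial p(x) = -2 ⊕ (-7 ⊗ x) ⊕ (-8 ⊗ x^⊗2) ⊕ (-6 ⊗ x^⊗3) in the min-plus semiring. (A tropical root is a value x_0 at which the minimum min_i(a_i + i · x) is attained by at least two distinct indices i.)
Roots: {-2, 1, 5}

Each tropical root is a break point of the lower envelope of the lines y = a_i + i · x (there are 4 lines, with slopes 0, 1, ..., 3). Only the lines that attain the minimum somewhere contribute to roots; other lines are dominated. Here the surviving (envelope) indices are i = 3, i = 2, i = 1, i = 0.
Intersections between consecutive envelope lines give the roots: for adjacent envelope indices i < j the intersection is x = (a_i − a_j) / (j − i). Reading off the sorted break points: {-2, 1, 5}.
Verification: at each break x_0, at least two indices attain the minimum of min_i(a_i + i · x_0).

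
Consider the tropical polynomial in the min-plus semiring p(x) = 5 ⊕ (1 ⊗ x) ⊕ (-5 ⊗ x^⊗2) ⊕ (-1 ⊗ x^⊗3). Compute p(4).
p(4) = 3

A tropical monomial a ⊗ x^⊗i evaluates to a + i · x. Evaluating each term at x = 4:
  Term 0 contributes 5 + 0 · 4 = 5
  Term 1 contributes 1 + 1 · 4 = 5
  Term 2 contributes -5 + 2 · 4 = 3
  Term 3 contributes -1 + 3 · 4 = 11
p(4) = ⊕ of these = min[5, 5, 3, 11] = 3.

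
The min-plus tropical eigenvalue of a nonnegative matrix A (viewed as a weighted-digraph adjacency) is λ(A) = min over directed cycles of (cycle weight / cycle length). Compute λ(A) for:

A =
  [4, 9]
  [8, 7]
λ(A) = 4

Enumerate directed cycles and compute their means (weight / length). Sample:
  cycle 0 → 0: weight = 4, length = 1, mean = 4/1 ≈ 4.000
  cycle 1 → 1: weight = 7, length = 1, mean = 7/1 ≈ 7.000
  cycle 0 → 1 → 0: weight = 17, length = 2, mean = 17/2 ≈ 8.500
  cycle 1 → 0 → 1: weight = 17, length = 2, mean = 17/2 ≈ 8.500
Minimum mean = 4.000, attained e.g. along the cycle 0 → 0 with weight 4 and length 1. So λ(A) = 4/1 = 4.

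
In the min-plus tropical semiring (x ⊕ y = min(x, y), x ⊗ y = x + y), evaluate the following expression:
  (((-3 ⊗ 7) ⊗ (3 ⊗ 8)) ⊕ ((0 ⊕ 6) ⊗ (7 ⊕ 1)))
(((-3 ⊗ 7) ⊗ (3 ⊗ 8)) ⊕ ((0 ⊕ 6) ⊗ (7 ⊕ 1))) = 1

Expand innermost to outermost. Recall ⊕ takes the minimum of its arguments and ⊗ takes their sum. Working out the expression (((-3 ⊗ 7) ⊗ (3 ⊗ 8)) ⊕ ((0 ⊕ 6) ⊗ (7 ⊕ 1))) gives 1.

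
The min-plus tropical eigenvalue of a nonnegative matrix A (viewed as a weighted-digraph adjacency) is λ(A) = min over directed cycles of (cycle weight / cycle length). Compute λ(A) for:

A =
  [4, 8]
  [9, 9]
λ(A) = 4

Enumerate directed cycles and compute their means (weight / length). Sample:
  cycle 0 → 0: weight = 4, length = 1, mean = 4/1 ≈ 4.000
  cycle 1 → 1: weight = 9, length = 1, mean = 9/1 ≈ 9.000
  cycle 0 → 1 → 0: weight = 17, length = 2, mean = 17/2 ≈ 8.500
  cycle 1 → 0 → 1: weight = 17, length = 2, mean = 17/2 ≈ 8.500
Minimum mean = 4.000, attained e.g. along the cycle 0 → 0 with weight 4 and length 1. So λ(A) = 4/1 = 4.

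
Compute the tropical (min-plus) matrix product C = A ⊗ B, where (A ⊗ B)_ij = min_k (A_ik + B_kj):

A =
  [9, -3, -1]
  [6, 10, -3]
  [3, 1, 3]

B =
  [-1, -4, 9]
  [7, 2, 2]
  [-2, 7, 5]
A ⊗ B =
  [-3, -1, -1]
  [-5, 2, 2]
  [1, -1, 3]

Apply the min-plus product entry-by-entry:
  C[0][0] = min over k of (A[0][0] + B[0][0] = 9 + -1 = 8, A[0][1] + B[1][0] = -3 + 7 = 4, A[0][2] + B[2][0] = -1 + -2 = -3) = -3 (attained at k = 2)
  C[0][1] = min over k of (A[0][0] + B[0][1] = 9 + -4 = 5, A[0][1] + B[1][1] = -3 + 2 = -1, A[0][2] + B[2][1] = -1 + 7 = 6) = -1 (attained at k = 1)
  C[0][2] = min over k of (A[0][0] + B[0][2] = 9 + 9 = 18, A[0][1] + B[1][2] = -3 + 2 = -1, A[0][2] + B[2][2] = -1 + 5 = 4) = -1 (attained at k = 1)
  C[1][0] = min over k of (A[1][0] + B[0][0] = 6 + -1 = 5, A[1][1] + B[1][0] = 10 + 7 = 17, A[1][2] + B[2][0] = -3 + -2 = -5) = -5 (attained at k = 2)
  C[1][1] = min over k of (A[1][0] + B[0][1] = 6 + -4 = 2, A[1][1] + B[1][1] = 10 + 2 = 12, A[1][2] + B[2][1] = -3 + 7 = 4) = 2 (attained at k = 0)
  C[1][2] = min over k of (A[1][0] + B[0][2] = 6 + 9 = 15, A[1][1] + B[1][2] = 10 + 2 = 12, A[1][2] + B[2][2] = -3 + 5 = 2) = 2 (attained at k = 2)
  C[2][0] = min over k of (A[2][0] + B[0][0] = 3 + -1 = 2, A[2][1] + B[1][0] = 1 + 7 = 8, A[2][2] + B[2][0] = 3 + -2 = 1) = 1 (attained at k = 2)
  C[2][1] = min over k of (A[2][0] + B[0][1] = 3 + -4 = -1, A[2][1] + B[1][1] = 1 + 2 = 3, A[2][2] + B[2][1] = 3 + 7 = 10) = -1 (attained at k = 0)
  C[2][2] = min over k of (A[2][0] + B[0][2] = 3 + 9 = 12, A[2][1] + B[1][2] = 1 + 2 = 3, A[2][2] + B[2][2] = 3 + 5 = 8) = 3 (attained at k = 1)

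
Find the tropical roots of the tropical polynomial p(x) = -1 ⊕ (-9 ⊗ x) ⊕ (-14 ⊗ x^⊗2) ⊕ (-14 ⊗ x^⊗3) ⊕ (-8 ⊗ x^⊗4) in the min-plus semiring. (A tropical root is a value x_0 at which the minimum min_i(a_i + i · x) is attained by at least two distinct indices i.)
Roots: {-6, 0, 5, 8}

Each tropical root is a break point of the lower envelope of the lines y = a_i + i · x (there are 5 lines, with slopes 0, 1, ..., 4). Only the lines that attain the minimum somewhere contribute to roots; other lines are dominated. Here the surviving (envelope) indices are i = 4, i = 3, i = 2, i = 1, i = 0.
Intersections between consecutive envelope lines give the roots: for adjacent envelope indices i < j the intersection is x = (a_i − a_j) / (j − i). Reading off the sorted break points: {-6, 0, 5, 8}.
Verification: at each break x_0, at least two indices attain the minimum of min_i(a_i + i · x_0).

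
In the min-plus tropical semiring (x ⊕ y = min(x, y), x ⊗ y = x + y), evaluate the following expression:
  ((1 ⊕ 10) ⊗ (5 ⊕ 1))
((1 ⊕ 10) ⊗ (5 ⊕ 1)) = 2

Expand innermost to outermost. Recall ⊕ takes the minimum of its arguments and ⊗ takes their sum. Working out the expression ((1 ⊕ 10) ⊗ (5 ⊕ 1)) gives 2.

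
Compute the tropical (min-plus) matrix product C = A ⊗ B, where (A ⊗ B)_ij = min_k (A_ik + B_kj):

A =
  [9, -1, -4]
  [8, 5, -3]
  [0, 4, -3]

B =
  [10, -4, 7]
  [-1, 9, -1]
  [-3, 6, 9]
A ⊗ B =
  [-7, 2, -2]
  [-6, 3, 4]
  [-6, -4, 3]

Apply the min-plus product entry-by-entry:
  C[0][0] = min over k of (A[0][0] + B[0][0] = 9 + 10 = 19, A[0][1] + B[1][0] = -1 + -1 = -2, A[0][2] + B[2][0] = -4 + -3 = -7) = -7 (attained at k = 2)
  C[0][1] = min over k of (A[0][0] + B[0][1] = 9 + -4 = 5, A[0][1] + B[1][1] = -1 + 9 = 8, A[0][2] + B[2][1] = -4 + 6 = 2) = 2 (attained at k = 2)
  C[0][2] = min over k of (A[0][0] + B[0][2] = 9 + 7 = 16, A[0][1] + B[1][2] = -1 + -1 = -2, A[0][2] + B[2][2] = -4 + 9 = 5) = -2 (attained at k = 1)
  C[1][0] = min over k of (A[1][0] + B[0][0] = 8 + 10 = 18, A[1][1] + B[1][0] = 5 + -1 = 4, A[1][2] + B[2][0] = -3 + -3 = -6) = -6 (attained at k = 2)
  C[1][1] = min over k of (A[1][0] + B[0][1] = 8 + -4 = 4, A[1][1] + B[1][1] = 5 + 9 = 14, A[1][2] + B[2][1] = -3 + 6 = 3) = 3 (attained at k = 2)
  C[1][2] = min over k of (A[1][0] + B[0][2] = 8 + 7 = 15, A[1][1] + B[1][2] = 5 + -1 = 4, A[1][2] + B[2][2] = -3 + 9 = 6) = 4 (attained at k = 1)
  C[2][0] = min over k of (A[2][0] + B[0][0] = 0 + 10 = 10, A[2][1] + B[1][0] = 4 + -1 = 3, A[2][2] + B[2][0] = -3 + -3 = -6) = -6 (attained at k = 2)
  C[2][1] = min over k of (A[2][0] + B[0][1] = 0 + -4 = -4, A[2][1] + B[1][1] = 4 + 9 = 13, A[2][2] + B[2][1] = -3 + 6 = 3) = -4 (attained at k = 0)
  C[2][2] = min over k of (A[2][0] + B[0][2] = 0 + 7 = 7, A[2][1] + B[1][2] = 4 + -1 = 3, A[2][2] + B[2][2] = -3 + 9 = 6) = 3 (attained at k = 1)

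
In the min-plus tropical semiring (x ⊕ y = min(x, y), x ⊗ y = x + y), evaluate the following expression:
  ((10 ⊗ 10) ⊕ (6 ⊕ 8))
((10 ⊗ 10) ⊕ (6 ⊕ 8)) = 6

Expand innermost to outermost. Recall ⊕ takes the minimum of its arguments and ⊗ takes their sum. Working out the expression ((10 ⊗ 10) ⊕ (6 ⊕ 8)) gives 6.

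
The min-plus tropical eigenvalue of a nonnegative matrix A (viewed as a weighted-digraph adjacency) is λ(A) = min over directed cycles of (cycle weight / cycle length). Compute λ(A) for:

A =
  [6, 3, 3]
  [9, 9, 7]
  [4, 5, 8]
λ(A) = 7/2

Enumerate directed cycles and compute their means (weight / length). Sample:
  cycle 0 → 0: weight = 6, length = 1, mean = 6/1 ≈ 6.000
  cycle 1 → 1: weight = 9, length = 1, mean = 9/1 ≈ 9.000
  cycle 2 → 2: weight = 8, length = 1, mean = 8/1 ≈ 8.000
  cycle 0 → 1 → 0: weight = 12, length = 2, mean = 12/2 ≈ 6.000
  cycle 0 → 2 → 0: weight = 7, length = 2, mean = 7/2 ≈ 3.500
  cycle 1 → 0 → 1: weight = 12, length = 2, mean = 12/2 ≈ 6.000
Minimum mean = 3.500, attained e.g. along the cycle 0 → 2 → 0 with weight 7 and length 2. So λ(A) = 7/2 = 7/2.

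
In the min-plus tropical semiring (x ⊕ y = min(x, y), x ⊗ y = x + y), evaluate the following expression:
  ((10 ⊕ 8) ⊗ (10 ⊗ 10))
((10 ⊕ 8) ⊗ (10 ⊗ 10)) = 28

Expand innermost to outermost. Recall ⊕ takes the minimum of its arguments and ⊗ takes their sum. Working out the expression ((10 ⊕ 8) ⊗ (10 ⊗ 10)) gives 28.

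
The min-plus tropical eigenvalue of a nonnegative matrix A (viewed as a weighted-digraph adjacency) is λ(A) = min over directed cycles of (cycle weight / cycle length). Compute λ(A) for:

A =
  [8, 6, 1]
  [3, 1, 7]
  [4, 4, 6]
λ(A) = 1

Enumerate directed cycles and compute their means (weight / length). Sample:
  cycle 0 → 0: weight = 8, length = 1, mean = 8/1 ≈ 8.000
  cycle 1 → 1: weight = 1, length = 1, mean = 1/1 ≈ 1.000
  cycle 2 → 2: weight = 6, length = 1, mean = 6/1 ≈ 6.000
  cycle 0 → 1 → 0: weight = 9, length = 2, mean = 9/2 ≈ 4.500
  cycle 0 → 2 → 0: weight = 5, length = 2, mean = 5/2 ≈ 2.500
  cycle 1 → 0 → 1: weight = 9, length = 2, mean = 9/2 ≈ 4.500
Minimum mean = 1.000, attained e.g. along the cycle 1 → 1 with weight 1 and length 1. So λ(A) = 1/1 = 1.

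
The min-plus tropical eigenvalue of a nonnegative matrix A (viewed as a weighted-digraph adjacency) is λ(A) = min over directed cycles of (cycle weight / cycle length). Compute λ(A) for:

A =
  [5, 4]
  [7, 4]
λ(A) = 4

Enumerate directed cycles and compute their means (weight / length). Sample:
  cycle 0 → 0: weight = 5, length = 1, mean = 5/1 ≈ 5.000
  cycle 1 → 1: weight = 4, length = 1, mean = 4/1 ≈ 4.000
  cycle 0 → 1 → 0: weight = 11, length = 2, mean = 11/2 ≈ 5.500
  cycle 1 → 0 → 1: weight = 11, length = 2, mean = 11/2 ≈ 5.500
Minimum mean = 4.000, attained e.g. along the cycle 1 → 1 with weight 4 and length 1. So λ(A) = 4/1 = 4.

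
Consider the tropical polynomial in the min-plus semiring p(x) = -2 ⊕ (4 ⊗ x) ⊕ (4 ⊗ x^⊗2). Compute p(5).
p(5) = -2

A tropical monomial a ⊗ x^⊗i evaluates to a + i · x. Evaluating each term at x = 5:
  Term 0 contributes -2 + 0 · 5 = -2
  Term 1 contributes 4 + 1 · 5 = 9
  Term 2 contributes 4 + 2 · 5 = 14
p(5) = ⊕ of these = min[-2, 9, 14] = -2.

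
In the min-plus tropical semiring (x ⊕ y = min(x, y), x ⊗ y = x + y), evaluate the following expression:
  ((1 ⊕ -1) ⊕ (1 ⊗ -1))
((1 ⊕ -1) ⊕ (1 ⊗ -1)) = -1

Expand innermost to outermost. Recall ⊕ takes the minimum of its arguments and ⊗ takes their sum. Working out the expression ((1 ⊕ -1) ⊕ (1 ⊗ -1)) gives -1.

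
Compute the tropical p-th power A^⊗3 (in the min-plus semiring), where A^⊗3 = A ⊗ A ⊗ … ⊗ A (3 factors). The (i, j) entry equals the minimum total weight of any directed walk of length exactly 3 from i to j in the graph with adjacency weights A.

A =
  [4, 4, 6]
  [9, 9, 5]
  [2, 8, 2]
A^⊗3 =
  [10, 12, 10]
  [9, 11, 9]
  [6, 8, 6]

Each entry (A^⊗3)_ij equals the minimum over all length-3 walks i = v_0 → v_1 → … → v_3 = j of Σ_t A[v_t][v_{t+1}]. For example, for (i, j) = (0, 2) we minimise over 9 possible intermediate vertex sequences; the minimum is 10, attained along the walk 0 → 2 → 2 → 2.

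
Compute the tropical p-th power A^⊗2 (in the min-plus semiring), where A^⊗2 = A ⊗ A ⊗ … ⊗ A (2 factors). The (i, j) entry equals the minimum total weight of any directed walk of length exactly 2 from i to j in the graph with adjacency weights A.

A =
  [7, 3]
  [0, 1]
A^⊗2 =
  [3, 4]
  [1, 2]

Each entry (A^⊗2)_ij equals the minimum over all length-2 walks i = v_0 → v_1 → … → v_2 = j of Σ_t A[v_t][v_{t+1}]. For example, for (i, j) = (0, 1) we minimise over 2 possible intermediate vertex sequences; the minimum is 4, attained along the walk 0 → 1 → 1.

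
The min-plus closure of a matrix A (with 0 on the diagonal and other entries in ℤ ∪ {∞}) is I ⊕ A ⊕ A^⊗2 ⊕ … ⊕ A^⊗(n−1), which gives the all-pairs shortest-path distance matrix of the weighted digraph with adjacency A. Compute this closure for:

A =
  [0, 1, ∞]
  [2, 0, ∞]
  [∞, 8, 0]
Closure =
  [0, 1, ∞]
  [2, 0, ∞]
  [10, 8, 0]

This is the Floyd-Warshall all-pairs shortest-path computation. For each intermediate vertex k = 0, 1, …, 2, update dist[i][j] ← min(dist[i][j], dist[i][k] + dist[k][j]). The final matrix gives, for each (i, j), the minimum total weight of any directed path from i to j (possibly empty when i = j).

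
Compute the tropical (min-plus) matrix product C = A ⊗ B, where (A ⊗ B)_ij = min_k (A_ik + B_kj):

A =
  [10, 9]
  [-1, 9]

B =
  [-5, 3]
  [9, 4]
A ⊗ B =
  [5, 13]
  [-6, 2]

Apply the min-plus product entry-by-entry:
  C[0][0] = min over k of (A[0][0] + B[0][0] = 10 + -5 = 5, A[0][1] + B[1][0] = 9 + 9 = 18) = 5 (attained at k = 0)
  C[0][1] = min over k of (A[0][0] + B[0][1] = 10 + 3 = 13, A[0][1] + B[1][1] = 9 + 4 = 13) = 13 (attained at k = 0)
  C[1][0] = min over k of (A[1][0] + B[0][0] = -1 + -5 = -6, A[1][1] + B[1][0] = 9 + 9 = 18) = -6 (attained at k = 0)
  C[1][1] = min over k of (A[1][0] + B[0][1] = -1 + 3 = 2, A[1][1] + B[1][1] = 9 + 4 = 13) = 2 (attained at k = 0)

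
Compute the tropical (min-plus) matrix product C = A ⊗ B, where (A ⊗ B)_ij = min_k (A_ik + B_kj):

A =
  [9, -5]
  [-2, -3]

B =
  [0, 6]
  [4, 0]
A ⊗ B =
  [-1, -5]
  [-2, -3]

Apply the min-plus product entry-by-entry:
  C[0][0] = min over k of (A[0][0] + B[0][0] = 9 + 0 = 9, A[0][1] + B[1][0] = -5 + 4 = -1) = -1 (attained at k = 1)
  C[0][1] = min over k of (A[0][0] + B[0][1] = 9 + 6 = 15, A[0][1] + B[1][1] = -5 + 0 = -5) = -5 (attained at k = 1)
  C[1][0] = min over k of (A[1][0] + B[0][0] = -2 + 0 = -2, A[1][1] + B[1][0] = -3 + 4 = 1) = -2 (attained at k = 0)
  C[1][1] = min over k of (A[1][0] + B[0][1] = -2 + 6 = 4, A[1][1] + B[1][1] = -3 + 0 = -3) = -3 (attained at k = 1)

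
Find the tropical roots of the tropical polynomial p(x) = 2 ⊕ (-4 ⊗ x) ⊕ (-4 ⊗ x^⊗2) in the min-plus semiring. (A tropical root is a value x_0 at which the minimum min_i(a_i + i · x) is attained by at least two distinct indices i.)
Roots: {0, 6}

Each tropical root is a break point of the lower envelope of the lines y = a_i + i · x (there are 3 lines, with slopes 0, 1, ..., 2). Only the lines that attain the minimum somewhere contribute to roots; other lines are dominated. Here the surviving (envelope) indices are i = 2, i = 1, i = 0.
Intersections between consecutive envelope lines give the roots: for adjacent envelope indices i < j the intersection is x = (a_i − a_j) / (j − i). Reading off the sorted break points: {0, 6}.
Verification: at each break x_0, at least two indices attain the minimum of min_i(a_i + i · x_0).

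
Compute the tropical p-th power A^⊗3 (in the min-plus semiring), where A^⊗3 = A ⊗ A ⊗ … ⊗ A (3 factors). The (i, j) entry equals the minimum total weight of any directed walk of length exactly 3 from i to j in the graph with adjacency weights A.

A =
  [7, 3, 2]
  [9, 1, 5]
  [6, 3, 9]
A^⊗3 =
  [13, 5, 9]
  [11, 3, 7]
  [13, 5, 9]

Each entry (A^⊗3)_ij equals the minimum over all length-3 walks i = v_0 → v_1 → … → v_3 = j of Σ_t A[v_t][v_{t+1}]. For example, for (i, j) = (0, 2) we minimise over 9 possible intermediate vertex sequences; the minimum is 9, attained along the walk 0 → 1 → 1 → 2.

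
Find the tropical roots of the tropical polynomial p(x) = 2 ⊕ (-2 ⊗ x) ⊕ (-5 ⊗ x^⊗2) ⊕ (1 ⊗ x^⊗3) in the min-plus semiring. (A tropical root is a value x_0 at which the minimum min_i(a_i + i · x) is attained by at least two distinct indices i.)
Roots: {-6, 3, 4}

Each tropical root is a break point of the lower envelope of the lines y = a_i + i · x (there are 4 lines, with slopes 0, 1, ..., 3). Only the lines that attain the minimum somewhere contribute to roots; other lines are dominated. Here the surviving (envelope) indices are i = 3, i = 2, i = 1, i = 0.
Intersections between consecutive envelope lines give the roots: for adjacent envelope indices i < j the intersection is x = (a_i − a_j) / (j − i). Reading off the sorted break points: {-6, 3, 4}.
Verification: at each break x_0, at least two indices attain the minimum of min_i(a_i + i · x_0).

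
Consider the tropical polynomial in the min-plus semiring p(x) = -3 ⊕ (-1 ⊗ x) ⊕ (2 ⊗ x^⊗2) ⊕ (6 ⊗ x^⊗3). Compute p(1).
p(1) = -3

A tropical monomial a ⊗ x^⊗i evaluates to a + i · x. Evaluating each term at x = 1:
  Term 0 contributes -3 + 0 · 1 = -3
  Term 1 contributes -1 + 1 · 1 = 0
  Term 2 contributes 2 + 2 · 1 = 4
  Term 3 contributes 6 + 3 · 1 = 9
p(1) = ⊕ of these = min[-3, 0, 4, 9] = -3.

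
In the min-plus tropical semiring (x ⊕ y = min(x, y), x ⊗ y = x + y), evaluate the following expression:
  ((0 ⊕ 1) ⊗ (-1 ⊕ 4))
((0 ⊕ 1) ⊗ (-1 ⊕ 4)) = -1

Expand innermost to outermost. Recall ⊕ takes the minimum of its arguments and ⊗ takes their sum. Working out the expression ((0 ⊕ 1) ⊗ (-1 ⊕ 4)) gives -1.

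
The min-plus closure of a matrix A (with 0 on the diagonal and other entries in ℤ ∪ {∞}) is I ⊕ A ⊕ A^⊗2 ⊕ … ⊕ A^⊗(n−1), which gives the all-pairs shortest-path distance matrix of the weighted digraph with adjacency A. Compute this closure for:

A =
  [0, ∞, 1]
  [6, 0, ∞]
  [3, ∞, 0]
Closure =
  [0, ∞, 1]
  [6, 0, 7]
  [3, ∞, 0]

This is the Floyd-Warshall all-pairs shortest-path computation. For each intermediate vertex k = 0, 1, …, 2, update dist[i][j] ← min(dist[i][j], dist[i][k] + dist[k][j]). The final matrix gives, for each (i, j), the minimum total weight of any directed path from i to j (possibly empty when i = j).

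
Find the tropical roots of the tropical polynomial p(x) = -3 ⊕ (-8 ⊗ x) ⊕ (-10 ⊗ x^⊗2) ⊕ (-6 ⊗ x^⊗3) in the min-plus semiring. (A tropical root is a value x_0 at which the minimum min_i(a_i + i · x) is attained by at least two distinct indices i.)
Roots: {-4, 2, 5}

Each tropical root is a break point of the lower envelope of the lines y = a_i + i · x (there are 4 lines, with slopes 0, 1, ..., 3). Only the lines that attain the minimum somewhere contribute to roots; other lines are dominated. Here the surviving (envelope) indices are i = 3, i = 2, i = 1, i = 0.
Intersections between consecutive envelope lines give the roots: for adjacent envelope indices i < j the intersection is x = (a_i − a_j) / (j − i). Reading off the sorted break points: {-4, 2, 5}.
Verification: at each break x_0, at least two indices attain the minimum of min_i(a_i + i · x_0).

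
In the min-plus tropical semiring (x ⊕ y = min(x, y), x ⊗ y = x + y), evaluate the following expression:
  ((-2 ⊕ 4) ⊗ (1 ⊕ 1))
((-2 ⊕ 4) ⊗ (1 ⊕ 1)) = -1

Expand innermost to outermost. Recall ⊕ takes the minimum of its arguments and ⊗ takes their sum. Working out the expression ((-2 ⊕ 4) ⊗ (1 ⊕ 1)) gives -1.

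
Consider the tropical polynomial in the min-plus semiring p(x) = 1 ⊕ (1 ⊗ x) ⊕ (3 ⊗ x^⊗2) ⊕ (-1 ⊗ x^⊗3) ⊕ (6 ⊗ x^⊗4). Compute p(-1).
p(-1) = -4

A tropical monomial a ⊗ x^⊗i evaluates to a + i · x. Evaluating each term at x = -1:
  Term 0 contributes 1 + 0 · -1 = 1
  Term 1 contributes 1 + 1 · -1 = 0
  Term 2 contributes 3 + 2 · -1 = 1
  Term 3 contributes -1 + 3 · -1 = -4
  Term 4 contributes 6 + 4 · -1 = 2
p(-1) = ⊕ of these = min[1, 0, 1, -4, 2] = -4.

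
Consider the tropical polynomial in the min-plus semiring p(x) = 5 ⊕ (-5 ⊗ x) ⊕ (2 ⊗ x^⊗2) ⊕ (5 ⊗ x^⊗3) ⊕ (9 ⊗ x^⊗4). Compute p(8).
p(8) = 3

A tropical monomial a ⊗ x^⊗i evaluates to a + i · x. Evaluating each term at x = 8:
  Term 0 contributes 5 + 0 · 8 = 5
  Term 1 contributes -5 + 1 · 8 = 3
  Term 2 contributes 2 + 2 · 8 = 18
  Term 3 contributes 5 + 3 · 8 = 29
  Term 4 contributes 9 + 4 · 8 = 41
p(8) = ⊕ of these = min[5, 3, 18, 29, 41] = 3.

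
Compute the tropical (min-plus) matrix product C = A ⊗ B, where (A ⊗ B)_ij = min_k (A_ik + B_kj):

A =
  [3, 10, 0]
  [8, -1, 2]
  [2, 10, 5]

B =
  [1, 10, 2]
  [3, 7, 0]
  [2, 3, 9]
A ⊗ B =
  [2, 3, 5]
  [2, 5, -1]
  [3, 8, 4]

Apply the min-plus product entry-by-entry:
  C[0][0] = min over k of (A[0][0] + B[0][0] = 3 + 1 = 4, A[0][1] + B[1][0] = 10 + 3 = 13, A[0][2] + B[2][0] = 0 + 2 = 2) = 2 (attained at k = 2)
  C[0][1] = min over k of (A[0][0] + B[0][1] = 3 + 10 = 13, A[0][1] + B[1][1] = 10 + 7 = 17, A[0][2] + B[2][1] = 0 + 3 = 3) = 3 (attained at k = 2)
  C[0][2] = min over k of (A[0][0] + B[0][2] = 3 + 2 = 5, A[0][1] + B[1][2] = 10 + 0 = 10, A[0][2] + B[2][2] = 0 + 9 = 9) = 5 (attained at k = 0)
  C[1][0] = min over k of (A[1][0] + B[0][0] = 8 + 1 = 9, A[1][1] + B[1][0] = -1 + 3 = 2, A[1][2] + B[2][0] = 2 + 2 = 4) = 2 (attained at k = 1)
  C[1][1] = min over k of (A[1][0] + B[0][1] = 8 + 10 = 18, A[1][1] + B[1][1] = -1 + 7 = 6, A[1][2] + B[2][1] = 2 + 3 = 5) = 5 (attained at k = 2)
  C[1][2] = min over k of (A[1][0] + B[0][2] = 8 + 2 = 10, A[1][1] + B[1][2] = -1 + 0 = -1, A[1][2] + B[2][2] = 2 + 9 = 11) = -1 (attained at k = 1)
  C[2][0] = min over k of (A[2][0] + B[0][0] = 2 + 1 = 3, A[2][1] + B[1][0] = 10 + 3 = 13, A[2][2] + B[2][0] = 5 + 2 = 7) = 3 (attained at k = 0)
  C[2][1] = min over k of (A[2][0] + B[0][1] = 2 + 10 = 12, A[2][1] + B[1][1] = 10 + 7 = 17, A[2][2] + B[2][1] = 5 + 3 = 8) = 8 (attained at k = 2)
  C[2][2] = min over k of (A[2][0] + B[0][2] = 2 + 2 = 4, A[2][1] + B[1][2] = 10 + 0 = 10, A[2][2] + B[2][2] = 5 + 9 = 14) = 4 (attained at k = 0)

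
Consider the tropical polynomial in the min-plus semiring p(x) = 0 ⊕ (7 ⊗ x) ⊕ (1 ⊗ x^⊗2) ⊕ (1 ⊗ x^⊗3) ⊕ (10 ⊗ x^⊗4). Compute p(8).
p(8) = 0

A tropical monomial a ⊗ x^⊗i evaluates to a + i · x. Evaluating each term at x = 8:
  Term 0 contributes 0 + 0 · 8 = 0
  Term 1 contributes 7 + 1 · 8 = 15
  Term 2 contributes 1 + 2 · 8 = 17
  Term 3 contributes 1 + 3 · 8 = 25
  Term 4 contributes 10 + 4 · 8 = 42
p(8) = ⊕ of these = min[0, 15, 17, 25, 42] = 0.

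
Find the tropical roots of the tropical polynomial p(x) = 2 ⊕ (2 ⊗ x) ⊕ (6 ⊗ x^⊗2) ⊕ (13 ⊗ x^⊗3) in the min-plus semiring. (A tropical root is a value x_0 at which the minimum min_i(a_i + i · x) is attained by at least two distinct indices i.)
Roots: {-7, -4, 0}

Each tropical root is a break point of the lower envelope of the lines y = a_i + i · x (there are 4 lines, with slopes 0, 1, ..., 3). Only the lines that attain the minimum somewhere contribute to roots; other lines are dominated. Here the surviving (envelope) indices are i = 3, i = 2, i = 1, i = 0.
Intersections between consecutive envelope lines give the roots: for adjacent envelope indices i < j the intersection is x = (a_i − a_j) / (j − i). Reading off the sorted break points: {-7, -4, 0}.
Verification: at each break x_0, at least two indices attain the minimum of min_i(a_i + i · x_0).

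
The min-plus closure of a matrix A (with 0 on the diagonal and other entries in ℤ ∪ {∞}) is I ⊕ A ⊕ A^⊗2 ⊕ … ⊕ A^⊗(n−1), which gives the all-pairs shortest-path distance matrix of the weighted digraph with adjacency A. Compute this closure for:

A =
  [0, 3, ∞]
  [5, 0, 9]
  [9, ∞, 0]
Closure =
  [0, 3, 12]
  [5, 0, 9]
  [9, 12, 0]

This is the Floyd-Warshall all-pairs shortest-path computation. For each intermediate vertex k = 0, 1, …, 2, update dist[i][j] ← min(dist[i][j], dist[i][k] + dist[k][j]). The final matrix gives, for each (i, j), the minimum total weight of any directed path from i to j (possibly empty when i = j).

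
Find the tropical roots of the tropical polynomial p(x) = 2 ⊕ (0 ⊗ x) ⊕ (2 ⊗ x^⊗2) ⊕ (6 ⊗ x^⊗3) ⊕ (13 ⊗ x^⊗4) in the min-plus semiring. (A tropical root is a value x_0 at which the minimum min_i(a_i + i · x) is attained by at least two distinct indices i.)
Roots: {-7, -4, -2, 2}

Each tropical root is a break point of the lower envelope of the lines y = a_i + i · x (there are 5 lines, with slopes 0, 1, ..., 4). Only the lines that attain the minimum somewhere contribute to roots; other lines are dominated. Here the surviving (envelope) indices are i = 4, i = 3, i = 2, i = 1, i = 0.
Intersections between consecutive envelope lines give the roots: for adjacent envelope indices i < j the intersection is x = (a_i − a_j) / (j − i). Reading off the sorted break points: {-7, -4, -2, 2}.
Verification: at each break x_0, at least two indices attain the minimum of min_i(a_i + i · x_0).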